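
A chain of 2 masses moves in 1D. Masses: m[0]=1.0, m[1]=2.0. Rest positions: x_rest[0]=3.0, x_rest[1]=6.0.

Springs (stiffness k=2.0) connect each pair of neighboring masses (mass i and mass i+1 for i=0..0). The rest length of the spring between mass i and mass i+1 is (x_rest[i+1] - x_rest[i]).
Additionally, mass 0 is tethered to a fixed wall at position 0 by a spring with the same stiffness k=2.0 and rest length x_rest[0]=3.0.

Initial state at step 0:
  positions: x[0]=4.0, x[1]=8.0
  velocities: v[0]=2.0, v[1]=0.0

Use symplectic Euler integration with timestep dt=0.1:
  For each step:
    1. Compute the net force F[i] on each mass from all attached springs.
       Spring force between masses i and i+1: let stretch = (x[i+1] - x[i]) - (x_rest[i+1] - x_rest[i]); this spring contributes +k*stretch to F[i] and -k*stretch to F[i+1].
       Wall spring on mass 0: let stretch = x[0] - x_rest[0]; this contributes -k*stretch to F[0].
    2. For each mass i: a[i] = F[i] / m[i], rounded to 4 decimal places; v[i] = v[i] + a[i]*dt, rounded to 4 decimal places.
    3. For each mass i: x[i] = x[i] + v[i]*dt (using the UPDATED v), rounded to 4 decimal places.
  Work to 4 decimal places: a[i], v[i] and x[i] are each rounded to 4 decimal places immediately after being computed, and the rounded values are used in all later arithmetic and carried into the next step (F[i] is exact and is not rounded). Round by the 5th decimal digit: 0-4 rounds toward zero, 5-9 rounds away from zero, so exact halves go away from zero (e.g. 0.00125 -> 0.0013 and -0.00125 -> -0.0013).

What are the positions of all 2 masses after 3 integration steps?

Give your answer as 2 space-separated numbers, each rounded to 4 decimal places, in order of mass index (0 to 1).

Step 0: x=[4.0000 8.0000] v=[2.0000 0.0000]
Step 1: x=[4.2000 7.9900] v=[2.0000 -0.1000]
Step 2: x=[4.3918 7.9721] v=[1.9180 -0.1790]
Step 3: x=[4.5674 7.9484] v=[1.7557 -0.2370]

Answer: 4.5674 7.9484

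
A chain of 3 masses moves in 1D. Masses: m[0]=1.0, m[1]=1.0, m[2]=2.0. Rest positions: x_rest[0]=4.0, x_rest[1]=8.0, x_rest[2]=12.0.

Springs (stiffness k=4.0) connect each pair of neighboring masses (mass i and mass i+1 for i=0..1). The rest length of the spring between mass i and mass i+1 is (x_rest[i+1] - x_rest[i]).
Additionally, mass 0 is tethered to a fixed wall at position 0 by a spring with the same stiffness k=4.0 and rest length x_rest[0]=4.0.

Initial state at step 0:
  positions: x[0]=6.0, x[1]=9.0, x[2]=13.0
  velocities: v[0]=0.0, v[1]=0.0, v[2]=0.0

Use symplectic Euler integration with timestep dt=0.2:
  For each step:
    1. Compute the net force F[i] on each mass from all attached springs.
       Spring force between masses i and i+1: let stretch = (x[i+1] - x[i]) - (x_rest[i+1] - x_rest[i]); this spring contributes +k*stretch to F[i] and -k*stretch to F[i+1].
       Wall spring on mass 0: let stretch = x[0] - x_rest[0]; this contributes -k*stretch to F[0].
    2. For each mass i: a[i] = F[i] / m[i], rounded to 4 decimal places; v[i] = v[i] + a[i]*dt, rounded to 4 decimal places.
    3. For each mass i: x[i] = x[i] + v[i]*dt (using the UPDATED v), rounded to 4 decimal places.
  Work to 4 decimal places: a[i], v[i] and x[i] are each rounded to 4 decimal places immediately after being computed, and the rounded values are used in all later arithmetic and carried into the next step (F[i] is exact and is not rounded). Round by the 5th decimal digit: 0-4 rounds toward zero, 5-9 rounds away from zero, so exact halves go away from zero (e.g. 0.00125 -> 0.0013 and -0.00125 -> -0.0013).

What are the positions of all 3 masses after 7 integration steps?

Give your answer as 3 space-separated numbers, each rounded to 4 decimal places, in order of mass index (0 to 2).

Answer: 3.7447 7.3904 13.1331

Derivation:
Step 0: x=[6.0000 9.0000 13.0000] v=[0.0000 0.0000 0.0000]
Step 1: x=[5.5200 9.1600 13.0000] v=[-2.4000 0.8000 0.0000]
Step 2: x=[4.7392 9.3520 13.0128] v=[-3.9040 0.9600 0.0640]
Step 3: x=[3.9382 9.3917 13.0527] v=[-4.0051 0.1984 0.1997]
Step 4: x=[3.3796 9.1446 13.1198] v=[-2.7929 -1.2356 0.3353]
Step 5: x=[3.2027 8.6111 13.1888] v=[-0.8846 -2.6674 0.3452]
Step 6: x=[3.3787 7.9447 13.2116] v=[0.8800 -3.3320 0.1141]
Step 7: x=[3.7447 7.3904 13.1331] v=[1.8298 -2.7713 -0.3927]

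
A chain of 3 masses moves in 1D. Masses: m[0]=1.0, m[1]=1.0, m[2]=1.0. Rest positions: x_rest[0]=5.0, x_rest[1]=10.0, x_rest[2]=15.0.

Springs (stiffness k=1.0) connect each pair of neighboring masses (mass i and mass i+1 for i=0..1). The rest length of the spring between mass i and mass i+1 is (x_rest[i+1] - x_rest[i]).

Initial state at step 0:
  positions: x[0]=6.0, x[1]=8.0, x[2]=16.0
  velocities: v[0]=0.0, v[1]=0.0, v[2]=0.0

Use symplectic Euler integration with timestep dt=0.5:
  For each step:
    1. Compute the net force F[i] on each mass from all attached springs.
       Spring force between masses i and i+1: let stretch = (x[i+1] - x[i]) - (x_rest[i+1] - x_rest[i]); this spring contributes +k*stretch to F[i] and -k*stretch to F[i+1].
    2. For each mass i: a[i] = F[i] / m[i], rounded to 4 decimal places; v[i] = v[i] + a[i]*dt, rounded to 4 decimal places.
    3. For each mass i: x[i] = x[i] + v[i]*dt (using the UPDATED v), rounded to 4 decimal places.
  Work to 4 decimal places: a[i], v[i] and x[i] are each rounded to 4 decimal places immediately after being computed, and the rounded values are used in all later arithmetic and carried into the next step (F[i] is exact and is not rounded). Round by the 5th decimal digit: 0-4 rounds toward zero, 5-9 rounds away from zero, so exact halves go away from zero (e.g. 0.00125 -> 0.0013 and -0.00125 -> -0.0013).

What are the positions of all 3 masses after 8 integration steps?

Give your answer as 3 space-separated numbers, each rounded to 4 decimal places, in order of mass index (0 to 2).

Answer: 5.2648 9.4709 15.2648

Derivation:
Step 0: x=[6.0000 8.0000 16.0000] v=[0.0000 0.0000 0.0000]
Step 1: x=[5.2500 9.5000 15.2500] v=[-1.5000 3.0000 -1.5000]
Step 2: x=[4.3125 11.3750 14.3125] v=[-1.8750 3.7500 -1.8750]
Step 3: x=[3.8906 12.2188 13.8906] v=[-0.8438 1.6875 -0.8438]
Step 4: x=[4.3008 11.3985 14.3008] v=[0.8203 -1.6407 0.8203]
Step 5: x=[5.2354 9.5293 15.2354] v=[1.8692 -3.7384 1.8692]
Step 6: x=[5.9935 8.0132 15.9935] v=[1.5162 -3.0323 1.5162]
Step 7: x=[6.0066 7.9872 16.0066] v=[0.0261 -0.0520 0.0261]
Step 8: x=[5.2648 9.4709 15.2648] v=[-1.4836 2.9674 -1.4836]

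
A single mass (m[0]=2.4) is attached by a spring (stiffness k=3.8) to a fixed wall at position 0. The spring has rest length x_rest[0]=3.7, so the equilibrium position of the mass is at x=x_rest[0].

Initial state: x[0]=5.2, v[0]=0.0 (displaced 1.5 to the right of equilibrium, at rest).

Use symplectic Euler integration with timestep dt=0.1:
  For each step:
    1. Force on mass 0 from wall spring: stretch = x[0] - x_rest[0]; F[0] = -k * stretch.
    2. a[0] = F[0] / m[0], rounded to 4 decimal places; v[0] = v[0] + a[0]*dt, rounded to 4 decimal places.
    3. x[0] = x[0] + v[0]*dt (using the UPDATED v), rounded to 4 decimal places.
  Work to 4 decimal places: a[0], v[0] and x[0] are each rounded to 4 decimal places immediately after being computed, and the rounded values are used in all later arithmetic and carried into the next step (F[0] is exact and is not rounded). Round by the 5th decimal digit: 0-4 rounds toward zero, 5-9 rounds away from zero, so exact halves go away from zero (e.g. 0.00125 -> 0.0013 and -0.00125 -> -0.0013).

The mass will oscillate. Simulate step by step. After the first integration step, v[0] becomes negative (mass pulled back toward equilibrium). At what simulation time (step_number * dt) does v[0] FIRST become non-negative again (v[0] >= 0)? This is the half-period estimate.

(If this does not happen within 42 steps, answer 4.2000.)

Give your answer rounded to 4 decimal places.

Answer: 2.5000

Derivation:
Step 0: x=[5.2000] v=[0.0000]
Step 1: x=[5.1763] v=[-0.2375]
Step 2: x=[5.1292] v=[-0.4713]
Step 3: x=[5.0594] v=[-0.6976]
Step 4: x=[4.9681] v=[-0.9128]
Step 5: x=[4.8567] v=[-1.1136]
Step 6: x=[4.7270] v=[-1.2967]
Step 7: x=[4.5811] v=[-1.4593]
Step 8: x=[4.4212] v=[-1.5988]
Step 9: x=[4.2499] v=[-1.7130]
Step 10: x=[4.0699] v=[-1.8001]
Step 11: x=[3.8840] v=[-1.8587]
Step 12: x=[3.6952] v=[-1.8878]
Step 13: x=[3.5065] v=[-1.8870]
Step 14: x=[3.3209] v=[-1.8564]
Step 15: x=[3.1413] v=[-1.7964]
Step 16: x=[2.9705] v=[-1.7079]
Step 17: x=[2.8113] v=[-1.5924]
Step 18: x=[2.6661] v=[-1.4517]
Step 19: x=[2.5373] v=[-1.2880]
Step 20: x=[2.4269] v=[-1.1039]
Step 21: x=[2.3367] v=[-0.9023]
Step 22: x=[2.2681] v=[-0.6864]
Step 23: x=[2.2221] v=[-0.4597]
Step 24: x=[2.1995] v=[-0.2257]
Step 25: x=[2.2007] v=[0.0119]
First v>=0 after going negative at step 25, time=2.5000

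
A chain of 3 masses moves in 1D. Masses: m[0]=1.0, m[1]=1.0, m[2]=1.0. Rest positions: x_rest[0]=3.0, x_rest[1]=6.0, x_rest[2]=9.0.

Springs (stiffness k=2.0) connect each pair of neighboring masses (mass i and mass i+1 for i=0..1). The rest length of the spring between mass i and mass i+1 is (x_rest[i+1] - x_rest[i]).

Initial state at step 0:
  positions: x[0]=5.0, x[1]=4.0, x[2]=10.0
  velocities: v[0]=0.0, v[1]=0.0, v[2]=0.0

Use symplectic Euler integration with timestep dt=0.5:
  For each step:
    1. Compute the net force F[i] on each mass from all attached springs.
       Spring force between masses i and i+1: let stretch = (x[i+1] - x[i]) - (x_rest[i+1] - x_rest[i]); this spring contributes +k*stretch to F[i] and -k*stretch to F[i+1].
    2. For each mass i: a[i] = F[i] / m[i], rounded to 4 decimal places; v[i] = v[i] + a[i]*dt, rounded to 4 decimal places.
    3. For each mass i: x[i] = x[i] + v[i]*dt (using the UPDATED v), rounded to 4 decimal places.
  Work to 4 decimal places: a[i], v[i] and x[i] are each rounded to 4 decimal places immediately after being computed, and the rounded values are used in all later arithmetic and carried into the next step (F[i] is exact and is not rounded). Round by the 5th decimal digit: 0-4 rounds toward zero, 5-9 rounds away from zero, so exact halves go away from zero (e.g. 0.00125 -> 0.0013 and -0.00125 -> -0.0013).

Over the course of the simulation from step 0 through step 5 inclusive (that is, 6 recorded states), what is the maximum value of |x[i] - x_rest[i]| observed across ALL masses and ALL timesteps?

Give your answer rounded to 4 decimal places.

Answer: 3.2500

Derivation:
Step 0: x=[5.0000 4.0000 10.0000] v=[0.0000 0.0000 0.0000]
Step 1: x=[3.0000 7.5000 8.5000] v=[-4.0000 7.0000 -3.0000]
Step 2: x=[1.7500 9.2500 8.0000] v=[-2.5000 3.5000 -1.0000]
Step 3: x=[2.7500 6.6250 9.6250] v=[2.0000 -5.2500 3.2500]
Step 4: x=[4.1875 3.5625 11.2500] v=[2.8750 -6.1250 3.2500]
Step 5: x=[3.8125 4.6563 10.5313] v=[-0.7500 2.1875 -1.4375]
Max displacement = 3.2500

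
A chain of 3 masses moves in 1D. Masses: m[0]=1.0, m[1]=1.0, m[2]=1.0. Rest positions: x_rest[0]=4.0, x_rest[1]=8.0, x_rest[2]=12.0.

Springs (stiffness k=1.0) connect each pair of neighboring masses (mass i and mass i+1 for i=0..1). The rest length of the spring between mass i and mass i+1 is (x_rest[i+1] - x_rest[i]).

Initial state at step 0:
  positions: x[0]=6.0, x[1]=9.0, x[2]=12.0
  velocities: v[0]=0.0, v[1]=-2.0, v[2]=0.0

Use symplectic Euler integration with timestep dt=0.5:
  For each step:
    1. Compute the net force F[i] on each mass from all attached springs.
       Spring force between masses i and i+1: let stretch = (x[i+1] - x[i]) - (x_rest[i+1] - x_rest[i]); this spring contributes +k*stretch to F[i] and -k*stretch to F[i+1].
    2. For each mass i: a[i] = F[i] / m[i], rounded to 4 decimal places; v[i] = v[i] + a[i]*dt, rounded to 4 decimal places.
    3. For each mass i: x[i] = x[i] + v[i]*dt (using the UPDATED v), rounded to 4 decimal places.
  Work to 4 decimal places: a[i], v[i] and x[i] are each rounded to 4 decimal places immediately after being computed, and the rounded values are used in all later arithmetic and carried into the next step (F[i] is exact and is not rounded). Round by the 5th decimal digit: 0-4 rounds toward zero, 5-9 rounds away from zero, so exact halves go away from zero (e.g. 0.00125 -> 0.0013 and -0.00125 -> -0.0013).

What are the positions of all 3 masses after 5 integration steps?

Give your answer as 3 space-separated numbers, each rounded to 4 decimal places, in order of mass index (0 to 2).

Step 0: x=[6.0000 9.0000 12.0000] v=[0.0000 -2.0000 0.0000]
Step 1: x=[5.7500 8.0000 12.2500] v=[-0.5000 -2.0000 0.5000]
Step 2: x=[5.0625 7.5000 12.4375] v=[-1.3750 -1.0000 0.3750]
Step 3: x=[3.9844 7.6250 12.3906] v=[-2.1563 0.2500 -0.0938]
Step 4: x=[2.8164 8.0313 12.1523] v=[-2.3360 0.8125 -0.4766]
Step 5: x=[1.9521 8.1641 11.8838] v=[-1.7286 0.2656 -0.5371]

Answer: 1.9521 8.1641 11.8838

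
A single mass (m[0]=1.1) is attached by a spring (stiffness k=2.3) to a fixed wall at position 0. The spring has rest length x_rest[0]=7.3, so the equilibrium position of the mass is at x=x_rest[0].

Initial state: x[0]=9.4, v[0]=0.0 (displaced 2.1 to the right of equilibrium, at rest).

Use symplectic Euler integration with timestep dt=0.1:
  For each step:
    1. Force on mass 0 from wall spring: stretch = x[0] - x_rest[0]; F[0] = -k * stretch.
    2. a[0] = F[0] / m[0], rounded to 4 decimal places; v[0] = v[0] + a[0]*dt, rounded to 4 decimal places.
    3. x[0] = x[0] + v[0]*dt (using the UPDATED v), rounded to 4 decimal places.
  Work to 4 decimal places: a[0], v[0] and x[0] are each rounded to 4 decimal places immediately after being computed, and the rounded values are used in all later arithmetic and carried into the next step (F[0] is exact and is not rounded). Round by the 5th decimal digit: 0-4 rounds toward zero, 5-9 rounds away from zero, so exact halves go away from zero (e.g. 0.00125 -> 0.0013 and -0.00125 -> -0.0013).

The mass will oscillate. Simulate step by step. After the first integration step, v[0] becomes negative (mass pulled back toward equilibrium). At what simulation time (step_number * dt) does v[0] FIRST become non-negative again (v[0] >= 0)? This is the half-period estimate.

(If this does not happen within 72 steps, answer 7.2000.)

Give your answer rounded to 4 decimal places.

Answer: 2.2000

Derivation:
Step 0: x=[9.4000] v=[0.0000]
Step 1: x=[9.3561] v=[-0.4391]
Step 2: x=[9.2692] v=[-0.8690]
Step 3: x=[9.1411] v=[-1.2807]
Step 4: x=[8.9745] v=[-1.6657]
Step 5: x=[8.7729] v=[-2.0158]
Step 6: x=[8.5405] v=[-2.3238]
Step 7: x=[8.2822] v=[-2.5832]
Step 8: x=[8.0033] v=[-2.7886]
Step 9: x=[7.7097] v=[-2.9357]
Step 10: x=[7.4076] v=[-3.0214]
Step 11: x=[7.1032] v=[-3.0439]
Step 12: x=[6.8029] v=[-3.0028]
Step 13: x=[6.5130] v=[-2.8989]
Step 14: x=[6.2396] v=[-2.7344]
Step 15: x=[5.9883] v=[-2.5127]
Step 16: x=[5.7645] v=[-2.2384]
Step 17: x=[5.5728] v=[-1.9173]
Step 18: x=[5.4172] v=[-1.5562]
Step 19: x=[5.3010] v=[-1.1625]
Step 20: x=[5.2266] v=[-0.7445]
Step 21: x=[5.1955] v=[-0.3110]
Step 22: x=[5.2084] v=[0.1290]
First v>=0 after going negative at step 22, time=2.2000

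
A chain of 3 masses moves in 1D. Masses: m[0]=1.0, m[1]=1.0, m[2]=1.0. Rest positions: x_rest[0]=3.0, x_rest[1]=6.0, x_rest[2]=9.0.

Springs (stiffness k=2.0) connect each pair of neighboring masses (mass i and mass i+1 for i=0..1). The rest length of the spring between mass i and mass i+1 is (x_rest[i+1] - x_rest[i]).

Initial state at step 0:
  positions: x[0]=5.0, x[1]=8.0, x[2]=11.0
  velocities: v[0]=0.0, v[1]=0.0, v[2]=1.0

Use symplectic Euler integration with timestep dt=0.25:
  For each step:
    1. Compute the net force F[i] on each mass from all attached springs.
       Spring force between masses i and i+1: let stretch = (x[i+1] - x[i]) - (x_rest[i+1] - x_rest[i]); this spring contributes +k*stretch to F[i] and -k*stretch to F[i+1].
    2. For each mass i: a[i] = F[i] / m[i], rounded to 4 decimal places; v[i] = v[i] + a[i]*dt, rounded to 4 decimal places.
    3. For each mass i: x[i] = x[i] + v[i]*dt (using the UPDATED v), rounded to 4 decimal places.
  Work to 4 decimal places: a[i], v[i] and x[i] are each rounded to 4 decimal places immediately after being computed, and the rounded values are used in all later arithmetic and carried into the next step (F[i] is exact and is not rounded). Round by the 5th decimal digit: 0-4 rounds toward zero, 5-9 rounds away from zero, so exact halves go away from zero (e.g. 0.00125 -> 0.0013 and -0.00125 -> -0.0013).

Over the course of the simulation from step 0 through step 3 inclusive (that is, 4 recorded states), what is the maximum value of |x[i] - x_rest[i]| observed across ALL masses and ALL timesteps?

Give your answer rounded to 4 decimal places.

Answer: 2.6329

Derivation:
Step 0: x=[5.0000 8.0000 11.0000] v=[0.0000 0.0000 1.0000]
Step 1: x=[5.0000 8.0000 11.2500] v=[0.0000 0.0000 1.0000]
Step 2: x=[5.0000 8.0313 11.4688] v=[0.0000 0.1250 0.8750]
Step 3: x=[5.0039 8.1133 11.6329] v=[0.0157 0.3281 0.6563]
Max displacement = 2.6329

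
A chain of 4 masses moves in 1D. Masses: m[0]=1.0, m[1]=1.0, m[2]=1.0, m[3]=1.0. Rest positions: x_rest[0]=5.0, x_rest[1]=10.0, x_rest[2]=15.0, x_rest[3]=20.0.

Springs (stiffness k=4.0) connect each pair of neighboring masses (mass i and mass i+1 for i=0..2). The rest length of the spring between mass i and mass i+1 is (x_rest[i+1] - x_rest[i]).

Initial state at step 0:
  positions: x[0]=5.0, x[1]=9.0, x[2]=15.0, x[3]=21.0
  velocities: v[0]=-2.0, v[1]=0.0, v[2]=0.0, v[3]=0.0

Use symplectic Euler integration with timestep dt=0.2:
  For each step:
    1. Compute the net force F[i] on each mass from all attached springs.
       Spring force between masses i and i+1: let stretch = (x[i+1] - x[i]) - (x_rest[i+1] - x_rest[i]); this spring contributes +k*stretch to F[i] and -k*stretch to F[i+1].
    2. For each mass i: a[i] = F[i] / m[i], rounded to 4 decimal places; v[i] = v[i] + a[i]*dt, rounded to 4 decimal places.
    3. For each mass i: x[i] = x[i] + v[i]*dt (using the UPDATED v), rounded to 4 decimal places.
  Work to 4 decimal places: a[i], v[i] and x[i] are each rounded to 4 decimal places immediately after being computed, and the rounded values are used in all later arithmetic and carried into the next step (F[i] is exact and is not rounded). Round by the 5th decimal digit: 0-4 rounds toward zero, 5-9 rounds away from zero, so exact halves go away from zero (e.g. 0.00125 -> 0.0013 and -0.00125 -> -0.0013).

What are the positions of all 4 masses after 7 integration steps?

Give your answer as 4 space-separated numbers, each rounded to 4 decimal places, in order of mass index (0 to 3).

Answer: 4.2976 9.0342 14.6999 19.1683

Derivation:
Step 0: x=[5.0000 9.0000 15.0000 21.0000] v=[-2.0000 0.0000 0.0000 0.0000]
Step 1: x=[4.4400 9.3200 15.0000 20.8400] v=[-2.8000 1.6000 0.0000 -0.8000]
Step 2: x=[3.8608 9.7680 15.0256 20.5456] v=[-2.8960 2.2400 0.1280 -1.4720]
Step 3: x=[3.4268 10.1121 15.0932 20.1680] v=[-2.1702 1.7203 0.3379 -1.8880]
Step 4: x=[3.2624 10.1835 15.1758 19.7784] v=[-0.8220 0.3569 0.4129 -1.9478]
Step 5: x=[3.4054 9.9463 15.1960 19.4524] v=[0.7149 -1.1861 0.1011 -1.6299]
Step 6: x=[3.7949 9.5025 15.0573 19.2454] v=[1.9476 -2.2191 -0.6935 -1.0350]
Step 7: x=[4.2976 9.0342 14.6999 19.1683] v=[2.5137 -2.3413 -1.7869 -0.3855]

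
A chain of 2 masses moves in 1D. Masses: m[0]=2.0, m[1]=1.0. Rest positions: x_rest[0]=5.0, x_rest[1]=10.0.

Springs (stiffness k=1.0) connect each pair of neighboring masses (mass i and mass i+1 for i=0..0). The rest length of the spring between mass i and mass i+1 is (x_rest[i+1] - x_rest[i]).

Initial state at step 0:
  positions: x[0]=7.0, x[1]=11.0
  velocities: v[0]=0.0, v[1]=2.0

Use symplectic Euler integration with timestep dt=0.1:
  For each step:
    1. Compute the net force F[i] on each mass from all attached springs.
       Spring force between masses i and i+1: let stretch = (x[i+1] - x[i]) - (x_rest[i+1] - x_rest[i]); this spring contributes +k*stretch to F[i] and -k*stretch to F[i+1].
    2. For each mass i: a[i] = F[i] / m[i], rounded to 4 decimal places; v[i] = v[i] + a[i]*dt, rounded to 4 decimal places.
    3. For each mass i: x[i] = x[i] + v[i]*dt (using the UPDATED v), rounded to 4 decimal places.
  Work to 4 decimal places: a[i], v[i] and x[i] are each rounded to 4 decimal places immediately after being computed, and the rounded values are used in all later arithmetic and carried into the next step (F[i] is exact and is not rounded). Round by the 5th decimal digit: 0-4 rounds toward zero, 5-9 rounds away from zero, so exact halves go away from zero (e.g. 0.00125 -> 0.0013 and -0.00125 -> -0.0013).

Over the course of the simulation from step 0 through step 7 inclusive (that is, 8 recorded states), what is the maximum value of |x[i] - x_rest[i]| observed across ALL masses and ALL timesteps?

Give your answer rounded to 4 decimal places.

Step 0: x=[7.0000 11.0000] v=[0.0000 2.0000]
Step 1: x=[6.9950 11.2100] v=[-0.0500 2.1000]
Step 2: x=[6.9861 11.4279] v=[-0.0893 2.1785]
Step 3: x=[6.9744 11.6513] v=[-0.1172 2.2343]
Step 4: x=[6.9611 11.8780] v=[-0.1334 2.2666]
Step 5: x=[6.9473 12.1055] v=[-0.1376 2.2749]
Step 6: x=[6.9343 12.3314] v=[-0.1297 2.2591]
Step 7: x=[6.9233 12.5533] v=[-0.1098 2.2194]
Max displacement = 2.5533

Answer: 2.5533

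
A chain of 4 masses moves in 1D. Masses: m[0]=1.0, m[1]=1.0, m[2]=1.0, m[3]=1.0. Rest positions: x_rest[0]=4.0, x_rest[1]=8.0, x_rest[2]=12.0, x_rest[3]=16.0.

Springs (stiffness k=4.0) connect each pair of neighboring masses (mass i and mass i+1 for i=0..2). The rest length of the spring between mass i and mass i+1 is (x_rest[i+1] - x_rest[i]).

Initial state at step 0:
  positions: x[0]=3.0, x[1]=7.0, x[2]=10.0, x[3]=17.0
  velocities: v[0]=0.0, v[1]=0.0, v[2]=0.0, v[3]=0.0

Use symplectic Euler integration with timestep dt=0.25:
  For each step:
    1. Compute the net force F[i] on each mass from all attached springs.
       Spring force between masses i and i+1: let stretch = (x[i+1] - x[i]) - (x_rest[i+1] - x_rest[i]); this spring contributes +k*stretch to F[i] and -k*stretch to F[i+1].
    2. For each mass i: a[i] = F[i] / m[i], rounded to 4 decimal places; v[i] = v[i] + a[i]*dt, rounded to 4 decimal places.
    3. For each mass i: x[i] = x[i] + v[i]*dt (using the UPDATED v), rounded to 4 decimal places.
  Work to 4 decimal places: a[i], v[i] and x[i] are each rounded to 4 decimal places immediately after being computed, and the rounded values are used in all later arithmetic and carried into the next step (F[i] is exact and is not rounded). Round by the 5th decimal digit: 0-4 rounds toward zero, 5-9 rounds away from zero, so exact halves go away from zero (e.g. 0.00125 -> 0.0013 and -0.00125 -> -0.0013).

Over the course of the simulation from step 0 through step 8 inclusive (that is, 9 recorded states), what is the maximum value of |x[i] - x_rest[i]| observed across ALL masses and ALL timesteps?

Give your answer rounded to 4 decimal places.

Answer: 2.0813

Derivation:
Step 0: x=[3.0000 7.0000 10.0000 17.0000] v=[0.0000 0.0000 0.0000 0.0000]
Step 1: x=[3.0000 6.7500 11.0000 16.2500] v=[0.0000 -1.0000 4.0000 -3.0000]
Step 2: x=[2.9375 6.6250 12.2500 15.1875] v=[-0.2500 -0.5000 5.0000 -4.2500]
Step 3: x=[2.7969 6.9844 12.8281 14.3906] v=[-0.5625 1.4375 2.3125 -3.1875]
Step 4: x=[2.7032 7.7578 12.3359 14.2031] v=[-0.3750 3.0937 -1.9687 -0.7500]
Step 5: x=[2.8731 8.4121 11.1660 14.5488] v=[0.6796 2.6172 -4.6796 1.3828]
Step 6: x=[3.4278 8.3701 10.1533 15.0488] v=[2.2186 -0.1679 -4.0507 2.0000]
Step 7: x=[4.2180 7.5384 9.9187 15.3249] v=[3.1609 -3.3270 -0.9384 1.1045]
Step 8: x=[4.8383 6.4716 10.4406 15.2495] v=[2.4813 -4.2671 2.0875 -0.3017]
Max displacement = 2.0813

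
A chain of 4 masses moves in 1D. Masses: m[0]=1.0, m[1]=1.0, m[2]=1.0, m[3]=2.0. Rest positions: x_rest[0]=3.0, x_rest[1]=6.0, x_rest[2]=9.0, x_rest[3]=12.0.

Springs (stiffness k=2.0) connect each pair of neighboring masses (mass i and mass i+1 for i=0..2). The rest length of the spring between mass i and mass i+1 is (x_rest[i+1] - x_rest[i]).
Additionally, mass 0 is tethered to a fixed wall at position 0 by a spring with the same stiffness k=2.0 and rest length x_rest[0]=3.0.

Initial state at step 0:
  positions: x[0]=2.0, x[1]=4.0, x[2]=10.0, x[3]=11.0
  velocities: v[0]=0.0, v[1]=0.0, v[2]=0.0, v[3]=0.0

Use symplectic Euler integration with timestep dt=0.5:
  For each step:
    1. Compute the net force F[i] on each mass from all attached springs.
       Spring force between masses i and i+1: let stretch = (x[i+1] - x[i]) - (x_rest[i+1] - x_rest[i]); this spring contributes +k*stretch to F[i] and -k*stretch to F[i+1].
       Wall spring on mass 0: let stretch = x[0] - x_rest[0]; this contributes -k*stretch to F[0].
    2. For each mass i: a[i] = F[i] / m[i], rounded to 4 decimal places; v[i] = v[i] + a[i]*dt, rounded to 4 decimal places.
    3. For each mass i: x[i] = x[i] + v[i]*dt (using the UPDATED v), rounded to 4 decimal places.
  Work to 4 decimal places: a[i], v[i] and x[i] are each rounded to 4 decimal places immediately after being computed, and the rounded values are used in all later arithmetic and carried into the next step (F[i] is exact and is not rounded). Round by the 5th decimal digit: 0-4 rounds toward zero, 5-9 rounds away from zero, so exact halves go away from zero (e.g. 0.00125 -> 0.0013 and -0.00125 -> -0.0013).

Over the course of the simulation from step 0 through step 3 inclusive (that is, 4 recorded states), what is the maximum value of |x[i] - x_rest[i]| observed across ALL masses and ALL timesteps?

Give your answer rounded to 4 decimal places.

Answer: 2.7500

Derivation:
Step 0: x=[2.0000 4.0000 10.0000 11.0000] v=[0.0000 0.0000 0.0000 0.0000]
Step 1: x=[2.0000 6.0000 7.5000 11.5000] v=[0.0000 4.0000 -5.0000 1.0000]
Step 2: x=[3.0000 6.7500 6.2500 11.7500] v=[2.0000 1.5000 -2.5000 0.5000]
Step 3: x=[4.3750 5.3750 8.0000 11.3750] v=[2.7500 -2.7500 3.5000 -0.7500]
Max displacement = 2.7500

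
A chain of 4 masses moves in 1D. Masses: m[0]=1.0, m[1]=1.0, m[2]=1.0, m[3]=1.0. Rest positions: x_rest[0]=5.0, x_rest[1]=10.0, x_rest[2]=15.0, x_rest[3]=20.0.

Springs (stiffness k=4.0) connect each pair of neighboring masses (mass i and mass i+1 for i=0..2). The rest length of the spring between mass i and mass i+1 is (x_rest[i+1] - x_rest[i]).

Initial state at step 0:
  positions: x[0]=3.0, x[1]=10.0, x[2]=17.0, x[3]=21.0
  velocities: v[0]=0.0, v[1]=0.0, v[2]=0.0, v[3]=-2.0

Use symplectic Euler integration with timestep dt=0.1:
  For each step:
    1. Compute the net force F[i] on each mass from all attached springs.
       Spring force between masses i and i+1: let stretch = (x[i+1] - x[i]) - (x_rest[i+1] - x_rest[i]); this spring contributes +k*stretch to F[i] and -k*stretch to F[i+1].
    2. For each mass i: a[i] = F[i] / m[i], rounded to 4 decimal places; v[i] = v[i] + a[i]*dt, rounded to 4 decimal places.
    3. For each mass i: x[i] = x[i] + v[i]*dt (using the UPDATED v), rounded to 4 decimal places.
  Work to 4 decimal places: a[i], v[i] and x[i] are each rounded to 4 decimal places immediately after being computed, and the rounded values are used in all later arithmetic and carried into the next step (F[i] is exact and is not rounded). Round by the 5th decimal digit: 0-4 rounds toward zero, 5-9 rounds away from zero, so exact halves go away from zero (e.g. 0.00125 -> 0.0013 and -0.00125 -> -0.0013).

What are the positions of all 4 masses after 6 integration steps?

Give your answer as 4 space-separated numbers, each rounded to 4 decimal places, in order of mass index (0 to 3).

Step 0: x=[3.0000 10.0000 17.0000 21.0000] v=[0.0000 0.0000 0.0000 -2.0000]
Step 1: x=[3.0800 10.0000 16.8800 20.8400] v=[0.8000 0.0000 -1.2000 -1.6000]
Step 2: x=[3.2368 9.9984 16.6432 20.7216] v=[1.5680 -0.0160 -2.3680 -1.1840]
Step 3: x=[3.4641 9.9921 16.3037 20.6401] v=[2.2726 -0.0627 -3.3946 -0.8154]
Step 4: x=[3.7525 9.9772 15.8852 20.5851] v=[2.8838 -0.1493 -4.1847 -0.5500]
Step 5: x=[4.0899 9.9496 15.4184 20.5421] v=[3.3737 -0.2760 -4.6679 -0.4300]
Step 6: x=[4.4617 9.9064 14.9378 20.4942] v=[3.7176 -0.4324 -4.8059 -0.4795]

Answer: 4.4617 9.9064 14.9378 20.4942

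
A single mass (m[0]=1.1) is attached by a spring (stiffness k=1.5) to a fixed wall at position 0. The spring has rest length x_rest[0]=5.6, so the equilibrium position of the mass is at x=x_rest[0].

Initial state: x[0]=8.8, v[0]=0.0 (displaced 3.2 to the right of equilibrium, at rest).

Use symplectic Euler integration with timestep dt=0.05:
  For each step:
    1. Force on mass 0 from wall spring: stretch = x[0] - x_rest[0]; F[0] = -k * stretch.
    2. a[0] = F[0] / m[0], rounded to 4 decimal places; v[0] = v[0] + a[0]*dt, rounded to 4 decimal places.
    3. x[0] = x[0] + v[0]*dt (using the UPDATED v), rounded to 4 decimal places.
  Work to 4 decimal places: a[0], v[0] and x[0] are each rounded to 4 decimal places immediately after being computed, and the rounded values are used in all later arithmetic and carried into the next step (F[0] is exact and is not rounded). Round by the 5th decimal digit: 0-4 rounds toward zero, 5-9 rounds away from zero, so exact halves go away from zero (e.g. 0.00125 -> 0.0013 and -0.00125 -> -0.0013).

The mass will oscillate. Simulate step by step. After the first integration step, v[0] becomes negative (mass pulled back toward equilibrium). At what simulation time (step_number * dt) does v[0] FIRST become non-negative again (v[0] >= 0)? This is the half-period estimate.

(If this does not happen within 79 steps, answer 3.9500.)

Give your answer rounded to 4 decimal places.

Step 0: x=[8.8000] v=[0.0000]
Step 1: x=[8.7891] v=[-0.2182]
Step 2: x=[8.7673] v=[-0.4356]
Step 3: x=[8.7347] v=[-0.6516]
Step 4: x=[8.6914] v=[-0.8653]
Step 5: x=[8.6376] v=[-1.0761]
Step 6: x=[8.5734] v=[-1.2832]
Step 7: x=[8.4991] v=[-1.4859]
Step 8: x=[8.4149] v=[-1.6836]
Step 9: x=[8.3211] v=[-1.8755]
Step 10: x=[8.2181] v=[-2.0610]
Step 11: x=[8.1061] v=[-2.2395]
Step 12: x=[7.9856] v=[-2.4104]
Step 13: x=[7.8569] v=[-2.5731]
Step 14: x=[7.7206] v=[-2.7270]
Step 15: x=[7.5770] v=[-2.8716]
Step 16: x=[7.4267] v=[-3.0064]
Step 17: x=[7.2702] v=[-3.1310]
Step 18: x=[7.1080] v=[-3.2449]
Step 19: x=[6.9406] v=[-3.3477]
Step 20: x=[6.7686] v=[-3.4391]
Step 21: x=[6.5927] v=[-3.5188]
Step 22: x=[6.4134] v=[-3.5865]
Step 23: x=[6.2313] v=[-3.6420]
Step 24: x=[6.0471] v=[-3.6850]
Step 25: x=[5.8613] v=[-3.7155]
Step 26: x=[5.6746] v=[-3.7333]
Step 27: x=[5.4877] v=[-3.7384]
Step 28: x=[5.3012] v=[-3.7307]
Step 29: x=[5.1157] v=[-3.7103]
Step 30: x=[4.9318] v=[-3.6773]
Step 31: x=[4.7502] v=[-3.6317]
Step 32: x=[4.5715] v=[-3.5738]
Step 33: x=[4.3963] v=[-3.5037]
Step 34: x=[4.2252] v=[-3.4216]
Step 35: x=[4.0588] v=[-3.3279]
Step 36: x=[3.8977] v=[-3.2228]
Step 37: x=[3.7424] v=[-3.1067]
Step 38: x=[3.5934] v=[-2.9800]
Step 39: x=[3.4512] v=[-2.8432]
Step 40: x=[3.3164] v=[-2.6967]
Step 41: x=[3.1894] v=[-2.5410]
Step 42: x=[3.0706] v=[-2.3766]
Step 43: x=[2.9604] v=[-2.2041]
Step 44: x=[2.8592] v=[-2.0241]
Step 45: x=[2.7673] v=[-1.8372]
Step 46: x=[2.6851] v=[-1.6441]
Step 47: x=[2.6128] v=[-1.4454]
Step 48: x=[2.5507] v=[-1.2417]
Step 49: x=[2.4990] v=[-1.0338]
Step 50: x=[2.4579] v=[-0.8224]
Step 51: x=[2.4275] v=[-0.6082]
Step 52: x=[2.4079] v=[-0.3919]
Step 53: x=[2.3992] v=[-0.1743]
Step 54: x=[2.4014] v=[0.0439]
First v>=0 after going negative at step 54, time=2.7000

Answer: 2.7000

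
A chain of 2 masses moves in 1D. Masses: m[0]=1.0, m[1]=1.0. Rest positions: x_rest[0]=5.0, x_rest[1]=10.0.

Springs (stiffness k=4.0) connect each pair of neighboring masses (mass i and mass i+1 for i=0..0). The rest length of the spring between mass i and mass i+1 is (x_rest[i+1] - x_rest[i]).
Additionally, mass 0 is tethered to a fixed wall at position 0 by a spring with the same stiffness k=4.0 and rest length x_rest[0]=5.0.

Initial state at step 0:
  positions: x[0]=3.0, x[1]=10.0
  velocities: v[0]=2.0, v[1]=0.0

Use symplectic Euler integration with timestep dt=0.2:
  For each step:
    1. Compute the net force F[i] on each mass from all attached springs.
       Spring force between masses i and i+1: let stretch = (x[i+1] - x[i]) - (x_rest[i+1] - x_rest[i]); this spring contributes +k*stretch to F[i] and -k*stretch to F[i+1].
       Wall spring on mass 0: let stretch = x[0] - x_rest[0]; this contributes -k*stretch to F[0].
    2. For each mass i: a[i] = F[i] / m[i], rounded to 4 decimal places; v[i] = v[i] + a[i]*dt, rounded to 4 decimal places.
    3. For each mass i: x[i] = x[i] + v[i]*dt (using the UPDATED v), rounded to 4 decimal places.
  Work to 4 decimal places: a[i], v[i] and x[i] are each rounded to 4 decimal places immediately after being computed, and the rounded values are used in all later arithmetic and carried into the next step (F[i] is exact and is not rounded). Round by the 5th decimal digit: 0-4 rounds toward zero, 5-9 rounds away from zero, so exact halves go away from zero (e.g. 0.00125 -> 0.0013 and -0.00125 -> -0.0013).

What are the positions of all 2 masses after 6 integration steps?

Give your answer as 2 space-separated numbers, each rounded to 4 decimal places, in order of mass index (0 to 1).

Step 0: x=[3.0000 10.0000] v=[2.0000 0.0000]
Step 1: x=[4.0400 9.6800] v=[5.2000 -1.6000]
Step 2: x=[5.3360 9.2576] v=[6.4800 -2.1120]
Step 3: x=[6.4057 9.0077] v=[5.3485 -1.2493]
Step 4: x=[6.8668 9.1415] v=[2.3055 0.6691]
Step 5: x=[6.5932 9.7114] v=[-1.3682 2.8493]
Step 6: x=[5.7636 10.5823] v=[-4.1482 4.3547]

Answer: 5.7636 10.5823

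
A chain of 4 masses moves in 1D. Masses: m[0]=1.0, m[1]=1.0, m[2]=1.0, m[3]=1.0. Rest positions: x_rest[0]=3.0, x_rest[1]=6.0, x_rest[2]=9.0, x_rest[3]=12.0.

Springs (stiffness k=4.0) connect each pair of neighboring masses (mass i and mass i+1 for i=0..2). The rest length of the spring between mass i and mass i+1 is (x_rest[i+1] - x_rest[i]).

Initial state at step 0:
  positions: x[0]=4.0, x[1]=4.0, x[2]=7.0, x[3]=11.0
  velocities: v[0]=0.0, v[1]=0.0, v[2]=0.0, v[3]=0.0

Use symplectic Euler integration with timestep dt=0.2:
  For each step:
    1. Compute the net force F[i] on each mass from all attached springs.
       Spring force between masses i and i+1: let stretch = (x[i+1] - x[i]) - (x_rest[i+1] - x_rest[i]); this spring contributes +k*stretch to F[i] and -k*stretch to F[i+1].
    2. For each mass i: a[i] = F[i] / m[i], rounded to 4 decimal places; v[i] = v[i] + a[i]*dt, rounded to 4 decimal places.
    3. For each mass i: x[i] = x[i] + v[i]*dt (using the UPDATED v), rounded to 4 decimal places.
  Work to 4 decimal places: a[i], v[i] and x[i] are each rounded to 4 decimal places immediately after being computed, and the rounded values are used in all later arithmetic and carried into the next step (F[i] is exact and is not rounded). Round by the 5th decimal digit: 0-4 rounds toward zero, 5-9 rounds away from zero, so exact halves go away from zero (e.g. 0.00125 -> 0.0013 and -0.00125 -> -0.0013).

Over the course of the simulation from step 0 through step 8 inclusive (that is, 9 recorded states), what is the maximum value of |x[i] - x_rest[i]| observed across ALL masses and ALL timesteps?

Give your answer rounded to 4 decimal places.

Answer: 2.2278

Derivation:
Step 0: x=[4.0000 4.0000 7.0000 11.0000] v=[0.0000 0.0000 0.0000 0.0000]
Step 1: x=[3.5200 4.4800 7.1600 10.8400] v=[-2.4000 2.4000 0.8000 -0.8000]
Step 2: x=[2.7136 5.2352 7.4800 10.5712] v=[-4.0320 3.7760 1.6000 -1.3440]
Step 3: x=[1.8307 5.9461 7.9354 10.2878] v=[-4.4147 3.5546 2.2771 -1.4170]
Step 4: x=[1.1262 6.3168 8.4489 10.1080] v=[-3.5224 1.8537 2.5676 -0.8989]
Step 5: x=[0.7722 6.1982 8.8867 10.1428] v=[-1.7699 -0.5931 2.1892 0.1738]
Step 6: x=[0.8064 5.6416 9.0954 10.4566] v=[0.1709 -2.7831 1.0433 1.5689]
Step 7: x=[1.1342 4.8640 8.9692 11.0326] v=[1.6391 -3.8882 -0.6308 2.8799]
Step 8: x=[1.5788 4.1464 8.5164 11.7584] v=[2.2229 -3.5879 -2.2642 3.6292]
Max displacement = 2.2278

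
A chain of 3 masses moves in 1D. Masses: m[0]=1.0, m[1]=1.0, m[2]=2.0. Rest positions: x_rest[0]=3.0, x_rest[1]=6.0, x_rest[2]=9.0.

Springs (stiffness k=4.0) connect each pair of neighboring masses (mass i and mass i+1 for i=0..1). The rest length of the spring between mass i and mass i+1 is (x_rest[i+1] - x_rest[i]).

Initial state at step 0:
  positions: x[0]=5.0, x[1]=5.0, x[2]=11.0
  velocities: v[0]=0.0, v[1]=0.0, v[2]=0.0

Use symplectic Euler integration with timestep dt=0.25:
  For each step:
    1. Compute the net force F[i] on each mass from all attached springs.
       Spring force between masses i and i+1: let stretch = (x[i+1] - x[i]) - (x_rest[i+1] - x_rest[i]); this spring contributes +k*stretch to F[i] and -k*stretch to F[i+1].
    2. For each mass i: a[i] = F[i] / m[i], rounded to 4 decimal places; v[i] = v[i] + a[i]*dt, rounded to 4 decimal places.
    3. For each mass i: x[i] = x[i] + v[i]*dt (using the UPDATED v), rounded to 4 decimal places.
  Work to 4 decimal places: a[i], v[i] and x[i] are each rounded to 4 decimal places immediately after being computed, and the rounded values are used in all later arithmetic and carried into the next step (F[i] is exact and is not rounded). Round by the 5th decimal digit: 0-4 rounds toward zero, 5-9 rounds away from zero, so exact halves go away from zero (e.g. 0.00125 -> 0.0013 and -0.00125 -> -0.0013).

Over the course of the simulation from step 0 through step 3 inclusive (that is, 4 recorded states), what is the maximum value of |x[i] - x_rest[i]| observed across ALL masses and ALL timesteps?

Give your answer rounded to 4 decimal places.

Answer: 3.5586

Derivation:
Step 0: x=[5.0000 5.0000 11.0000] v=[0.0000 0.0000 0.0000]
Step 1: x=[4.2500 6.5000 10.6250] v=[-3.0000 6.0000 -1.5000]
Step 2: x=[3.3125 8.4688 10.1094] v=[-3.7500 7.8750 -2.0625]
Step 3: x=[2.9141 9.5586 9.7637] v=[-1.5937 4.3593 -1.3828]
Max displacement = 3.5586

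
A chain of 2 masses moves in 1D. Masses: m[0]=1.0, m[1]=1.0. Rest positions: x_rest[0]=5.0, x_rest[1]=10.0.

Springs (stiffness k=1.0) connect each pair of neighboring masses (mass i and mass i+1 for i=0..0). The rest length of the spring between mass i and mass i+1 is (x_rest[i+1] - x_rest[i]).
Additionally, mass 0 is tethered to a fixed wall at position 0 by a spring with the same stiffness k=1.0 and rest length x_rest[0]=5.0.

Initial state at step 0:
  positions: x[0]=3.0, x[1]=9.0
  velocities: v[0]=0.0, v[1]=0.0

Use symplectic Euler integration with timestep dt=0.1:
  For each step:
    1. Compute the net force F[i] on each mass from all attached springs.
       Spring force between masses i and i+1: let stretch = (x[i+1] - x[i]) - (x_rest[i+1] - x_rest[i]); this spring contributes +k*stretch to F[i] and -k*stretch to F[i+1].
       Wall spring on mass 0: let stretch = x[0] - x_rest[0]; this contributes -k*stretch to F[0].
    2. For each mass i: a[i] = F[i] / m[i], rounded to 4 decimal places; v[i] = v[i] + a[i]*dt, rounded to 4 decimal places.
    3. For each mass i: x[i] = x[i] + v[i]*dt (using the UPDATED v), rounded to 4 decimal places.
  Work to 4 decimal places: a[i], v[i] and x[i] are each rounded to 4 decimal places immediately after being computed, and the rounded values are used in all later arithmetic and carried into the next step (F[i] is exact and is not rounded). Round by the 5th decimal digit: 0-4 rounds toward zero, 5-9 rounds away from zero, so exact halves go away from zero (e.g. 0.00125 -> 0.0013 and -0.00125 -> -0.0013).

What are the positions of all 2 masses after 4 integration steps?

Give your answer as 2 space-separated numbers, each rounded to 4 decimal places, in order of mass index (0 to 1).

Step 0: x=[3.0000 9.0000] v=[0.0000 0.0000]
Step 1: x=[3.0300 8.9900] v=[0.3000 -0.1000]
Step 2: x=[3.0893 8.9704] v=[0.5930 -0.1960]
Step 3: x=[3.1765 8.9420] v=[0.8722 -0.2841]
Step 4: x=[3.2896 8.9059] v=[1.1311 -0.3607]

Answer: 3.2896 8.9059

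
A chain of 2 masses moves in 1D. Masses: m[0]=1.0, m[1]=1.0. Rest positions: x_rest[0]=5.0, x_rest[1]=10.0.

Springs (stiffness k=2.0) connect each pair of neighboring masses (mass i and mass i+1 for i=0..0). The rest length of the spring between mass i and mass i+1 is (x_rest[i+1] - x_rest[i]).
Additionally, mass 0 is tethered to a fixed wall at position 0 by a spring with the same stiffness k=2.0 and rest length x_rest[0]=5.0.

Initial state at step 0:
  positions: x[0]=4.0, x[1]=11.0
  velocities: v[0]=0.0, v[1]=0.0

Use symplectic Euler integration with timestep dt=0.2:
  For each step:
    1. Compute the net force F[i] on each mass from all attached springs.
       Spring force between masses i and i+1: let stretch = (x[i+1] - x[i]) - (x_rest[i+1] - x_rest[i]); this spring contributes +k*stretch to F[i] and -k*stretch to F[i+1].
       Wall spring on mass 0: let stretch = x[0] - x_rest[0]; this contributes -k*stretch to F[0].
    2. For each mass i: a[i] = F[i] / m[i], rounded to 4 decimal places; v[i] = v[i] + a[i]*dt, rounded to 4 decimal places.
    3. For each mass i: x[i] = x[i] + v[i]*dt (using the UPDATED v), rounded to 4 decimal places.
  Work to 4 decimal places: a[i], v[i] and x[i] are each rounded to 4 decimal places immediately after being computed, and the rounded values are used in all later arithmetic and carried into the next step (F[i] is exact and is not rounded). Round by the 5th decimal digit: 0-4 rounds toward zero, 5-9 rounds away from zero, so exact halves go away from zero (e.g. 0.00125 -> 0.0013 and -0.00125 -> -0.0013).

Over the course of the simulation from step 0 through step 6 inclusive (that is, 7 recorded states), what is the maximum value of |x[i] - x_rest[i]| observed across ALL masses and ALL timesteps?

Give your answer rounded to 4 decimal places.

Answer: 1.2629

Derivation:
Step 0: x=[4.0000 11.0000] v=[0.0000 0.0000]
Step 1: x=[4.2400 10.8400] v=[1.2000 -0.8000]
Step 2: x=[4.6688 10.5520] v=[2.1440 -1.4400]
Step 3: x=[5.1948 10.1933] v=[2.6298 -1.7933]
Step 4: x=[5.7051 9.8348] v=[2.5513 -1.7927]
Step 5: x=[6.0893 9.5459] v=[1.9211 -1.4446]
Step 6: x=[6.2629 9.3805] v=[0.8680 -0.8272]
Max displacement = 1.2629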